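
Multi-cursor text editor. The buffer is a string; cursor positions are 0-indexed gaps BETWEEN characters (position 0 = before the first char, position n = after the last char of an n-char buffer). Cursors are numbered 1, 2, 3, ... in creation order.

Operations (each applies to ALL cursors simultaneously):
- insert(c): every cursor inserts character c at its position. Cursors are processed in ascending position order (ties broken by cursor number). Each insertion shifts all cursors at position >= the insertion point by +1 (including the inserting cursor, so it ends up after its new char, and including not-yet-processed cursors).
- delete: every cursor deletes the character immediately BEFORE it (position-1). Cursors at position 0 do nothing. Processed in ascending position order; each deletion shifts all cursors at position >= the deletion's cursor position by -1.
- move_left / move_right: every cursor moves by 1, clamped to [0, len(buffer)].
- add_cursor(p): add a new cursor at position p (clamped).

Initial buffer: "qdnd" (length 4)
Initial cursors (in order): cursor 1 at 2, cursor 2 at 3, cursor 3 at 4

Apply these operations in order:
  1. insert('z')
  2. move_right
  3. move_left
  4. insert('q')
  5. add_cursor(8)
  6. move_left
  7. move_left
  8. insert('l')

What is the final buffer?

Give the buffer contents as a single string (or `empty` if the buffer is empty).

After op 1 (insert('z')): buffer="qdznzdz" (len 7), cursors c1@3 c2@5 c3@7, authorship ..1.2.3
After op 2 (move_right): buffer="qdznzdz" (len 7), cursors c1@4 c2@6 c3@7, authorship ..1.2.3
After op 3 (move_left): buffer="qdznzdz" (len 7), cursors c1@3 c2@5 c3@6, authorship ..1.2.3
After op 4 (insert('q')): buffer="qdzqnzqdqz" (len 10), cursors c1@4 c2@7 c3@9, authorship ..11.22.33
After op 5 (add_cursor(8)): buffer="qdzqnzqdqz" (len 10), cursors c1@4 c2@7 c4@8 c3@9, authorship ..11.22.33
After op 6 (move_left): buffer="qdzqnzqdqz" (len 10), cursors c1@3 c2@6 c4@7 c3@8, authorship ..11.22.33
After op 7 (move_left): buffer="qdzqnzqdqz" (len 10), cursors c1@2 c2@5 c4@6 c3@7, authorship ..11.22.33
After op 8 (insert('l')): buffer="qdlzqnlzlqldqz" (len 14), cursors c1@3 c2@7 c4@9 c3@11, authorship ..111.22423.33

Answer: qdlzqnlzlqldqz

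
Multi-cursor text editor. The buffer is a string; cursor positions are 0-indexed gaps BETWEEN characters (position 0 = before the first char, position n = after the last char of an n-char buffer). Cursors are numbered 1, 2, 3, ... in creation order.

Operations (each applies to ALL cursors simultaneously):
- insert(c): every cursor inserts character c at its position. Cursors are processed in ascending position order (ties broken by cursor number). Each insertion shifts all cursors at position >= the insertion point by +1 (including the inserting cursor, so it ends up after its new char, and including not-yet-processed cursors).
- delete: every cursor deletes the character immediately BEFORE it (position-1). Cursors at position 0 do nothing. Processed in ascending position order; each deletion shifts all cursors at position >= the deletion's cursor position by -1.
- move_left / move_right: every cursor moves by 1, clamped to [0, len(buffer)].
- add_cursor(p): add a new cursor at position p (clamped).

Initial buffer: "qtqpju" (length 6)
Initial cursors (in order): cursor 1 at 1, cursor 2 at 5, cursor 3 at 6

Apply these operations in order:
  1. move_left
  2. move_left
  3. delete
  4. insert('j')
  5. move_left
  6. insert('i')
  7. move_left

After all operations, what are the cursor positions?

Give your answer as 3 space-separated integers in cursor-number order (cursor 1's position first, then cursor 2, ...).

Answer: 0 6 6

Derivation:
After op 1 (move_left): buffer="qtqpju" (len 6), cursors c1@0 c2@4 c3@5, authorship ......
After op 2 (move_left): buffer="qtqpju" (len 6), cursors c1@0 c2@3 c3@4, authorship ......
After op 3 (delete): buffer="qtju" (len 4), cursors c1@0 c2@2 c3@2, authorship ....
After op 4 (insert('j')): buffer="jqtjjju" (len 7), cursors c1@1 c2@5 c3@5, authorship 1..23..
After op 5 (move_left): buffer="jqtjjju" (len 7), cursors c1@0 c2@4 c3@4, authorship 1..23..
After op 6 (insert('i')): buffer="ijqtjiijju" (len 10), cursors c1@1 c2@7 c3@7, authorship 11..2233..
After op 7 (move_left): buffer="ijqtjiijju" (len 10), cursors c1@0 c2@6 c3@6, authorship 11..2233..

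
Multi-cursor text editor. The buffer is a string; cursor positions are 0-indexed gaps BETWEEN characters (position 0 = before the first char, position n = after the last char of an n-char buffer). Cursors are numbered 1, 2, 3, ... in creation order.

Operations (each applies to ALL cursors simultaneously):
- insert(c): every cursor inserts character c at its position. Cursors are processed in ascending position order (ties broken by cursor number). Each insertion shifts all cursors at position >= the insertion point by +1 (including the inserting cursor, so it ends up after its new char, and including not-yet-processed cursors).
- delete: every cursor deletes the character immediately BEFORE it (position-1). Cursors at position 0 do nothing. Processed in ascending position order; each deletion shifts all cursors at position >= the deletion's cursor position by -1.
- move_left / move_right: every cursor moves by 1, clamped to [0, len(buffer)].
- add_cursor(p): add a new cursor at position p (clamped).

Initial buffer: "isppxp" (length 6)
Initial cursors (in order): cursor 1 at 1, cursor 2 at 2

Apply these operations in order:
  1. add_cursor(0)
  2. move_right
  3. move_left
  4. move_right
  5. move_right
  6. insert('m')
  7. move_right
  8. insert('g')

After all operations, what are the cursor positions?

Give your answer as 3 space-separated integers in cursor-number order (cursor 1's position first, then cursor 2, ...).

After op 1 (add_cursor(0)): buffer="isppxp" (len 6), cursors c3@0 c1@1 c2@2, authorship ......
After op 2 (move_right): buffer="isppxp" (len 6), cursors c3@1 c1@2 c2@3, authorship ......
After op 3 (move_left): buffer="isppxp" (len 6), cursors c3@0 c1@1 c2@2, authorship ......
After op 4 (move_right): buffer="isppxp" (len 6), cursors c3@1 c1@2 c2@3, authorship ......
After op 5 (move_right): buffer="isppxp" (len 6), cursors c3@2 c1@3 c2@4, authorship ......
After op 6 (insert('m')): buffer="ismpmpmxp" (len 9), cursors c3@3 c1@5 c2@7, authorship ..3.1.2..
After op 7 (move_right): buffer="ismpmpmxp" (len 9), cursors c3@4 c1@6 c2@8, authorship ..3.1.2..
After op 8 (insert('g')): buffer="ismpgmpgmxgp" (len 12), cursors c3@5 c1@8 c2@11, authorship ..3.31.12.2.

Answer: 8 11 5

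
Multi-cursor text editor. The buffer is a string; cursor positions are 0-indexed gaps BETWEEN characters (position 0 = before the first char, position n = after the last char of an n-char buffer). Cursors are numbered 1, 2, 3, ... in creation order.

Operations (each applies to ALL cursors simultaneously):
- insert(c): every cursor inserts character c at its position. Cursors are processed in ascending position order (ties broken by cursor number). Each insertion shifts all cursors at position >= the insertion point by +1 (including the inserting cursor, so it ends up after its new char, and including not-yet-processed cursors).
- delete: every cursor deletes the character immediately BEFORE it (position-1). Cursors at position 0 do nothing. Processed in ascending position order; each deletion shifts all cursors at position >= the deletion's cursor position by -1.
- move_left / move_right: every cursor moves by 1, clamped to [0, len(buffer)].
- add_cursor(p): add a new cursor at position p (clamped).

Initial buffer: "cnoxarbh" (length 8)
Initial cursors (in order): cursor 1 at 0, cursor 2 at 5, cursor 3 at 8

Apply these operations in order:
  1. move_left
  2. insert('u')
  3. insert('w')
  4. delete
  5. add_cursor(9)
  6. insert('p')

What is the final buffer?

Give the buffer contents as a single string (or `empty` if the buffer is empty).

Answer: upcnoxuparbpuph

Derivation:
After op 1 (move_left): buffer="cnoxarbh" (len 8), cursors c1@0 c2@4 c3@7, authorship ........
After op 2 (insert('u')): buffer="ucnoxuarbuh" (len 11), cursors c1@1 c2@6 c3@10, authorship 1....2...3.
After op 3 (insert('w')): buffer="uwcnoxuwarbuwh" (len 14), cursors c1@2 c2@8 c3@13, authorship 11....22...33.
After op 4 (delete): buffer="ucnoxuarbuh" (len 11), cursors c1@1 c2@6 c3@10, authorship 1....2...3.
After op 5 (add_cursor(9)): buffer="ucnoxuarbuh" (len 11), cursors c1@1 c2@6 c4@9 c3@10, authorship 1....2...3.
After op 6 (insert('p')): buffer="upcnoxuparbpuph" (len 15), cursors c1@2 c2@8 c4@12 c3@14, authorship 11....22...433.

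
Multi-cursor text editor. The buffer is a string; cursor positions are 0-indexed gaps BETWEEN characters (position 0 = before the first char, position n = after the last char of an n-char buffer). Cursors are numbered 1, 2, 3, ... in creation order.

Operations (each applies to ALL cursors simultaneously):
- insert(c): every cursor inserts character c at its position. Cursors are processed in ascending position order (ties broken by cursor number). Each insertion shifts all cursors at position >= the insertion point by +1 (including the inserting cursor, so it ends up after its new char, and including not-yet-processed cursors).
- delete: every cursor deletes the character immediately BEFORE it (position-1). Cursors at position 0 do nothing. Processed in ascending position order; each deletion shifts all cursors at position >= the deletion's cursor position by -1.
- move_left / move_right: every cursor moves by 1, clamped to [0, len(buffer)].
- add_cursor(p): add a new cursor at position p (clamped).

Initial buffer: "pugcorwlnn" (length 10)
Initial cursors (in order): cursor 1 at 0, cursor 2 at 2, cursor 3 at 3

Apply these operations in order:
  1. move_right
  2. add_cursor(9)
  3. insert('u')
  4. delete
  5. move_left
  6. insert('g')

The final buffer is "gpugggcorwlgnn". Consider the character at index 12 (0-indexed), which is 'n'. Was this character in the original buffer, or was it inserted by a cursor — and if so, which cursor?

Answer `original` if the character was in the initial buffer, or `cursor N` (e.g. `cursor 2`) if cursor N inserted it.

After op 1 (move_right): buffer="pugcorwlnn" (len 10), cursors c1@1 c2@3 c3@4, authorship ..........
After op 2 (add_cursor(9)): buffer="pugcorwlnn" (len 10), cursors c1@1 c2@3 c3@4 c4@9, authorship ..........
After op 3 (insert('u')): buffer="puugucuorwlnun" (len 14), cursors c1@2 c2@5 c3@7 c4@13, authorship .1..2.3.....4.
After op 4 (delete): buffer="pugcorwlnn" (len 10), cursors c1@1 c2@3 c3@4 c4@9, authorship ..........
After op 5 (move_left): buffer="pugcorwlnn" (len 10), cursors c1@0 c2@2 c3@3 c4@8, authorship ..........
After op 6 (insert('g')): buffer="gpugggcorwlgnn" (len 14), cursors c1@1 c2@4 c3@6 c4@12, authorship 1..2.3.....4..
Authorship (.=original, N=cursor N): 1 . . 2 . 3 . . . . . 4 . .
Index 12: author = original

Answer: original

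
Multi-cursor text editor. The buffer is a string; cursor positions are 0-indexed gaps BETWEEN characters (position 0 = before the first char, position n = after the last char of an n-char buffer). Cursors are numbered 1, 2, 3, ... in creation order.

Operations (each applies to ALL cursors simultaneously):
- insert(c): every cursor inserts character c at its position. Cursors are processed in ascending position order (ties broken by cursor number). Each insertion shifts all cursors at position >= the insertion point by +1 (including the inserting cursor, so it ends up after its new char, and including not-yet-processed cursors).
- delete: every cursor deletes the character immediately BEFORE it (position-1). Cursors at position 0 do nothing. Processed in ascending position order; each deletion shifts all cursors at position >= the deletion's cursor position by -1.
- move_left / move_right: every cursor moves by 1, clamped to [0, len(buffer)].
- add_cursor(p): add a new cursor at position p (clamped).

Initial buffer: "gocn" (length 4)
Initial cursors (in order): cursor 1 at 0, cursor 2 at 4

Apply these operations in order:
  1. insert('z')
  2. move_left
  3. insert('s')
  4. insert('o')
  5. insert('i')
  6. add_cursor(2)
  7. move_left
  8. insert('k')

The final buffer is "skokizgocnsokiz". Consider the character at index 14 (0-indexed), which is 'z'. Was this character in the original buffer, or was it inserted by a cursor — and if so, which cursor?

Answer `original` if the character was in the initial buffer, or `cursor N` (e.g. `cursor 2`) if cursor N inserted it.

Answer: cursor 2

Derivation:
After op 1 (insert('z')): buffer="zgocnz" (len 6), cursors c1@1 c2@6, authorship 1....2
After op 2 (move_left): buffer="zgocnz" (len 6), cursors c1@0 c2@5, authorship 1....2
After op 3 (insert('s')): buffer="szgocnsz" (len 8), cursors c1@1 c2@7, authorship 11....22
After op 4 (insert('o')): buffer="sozgocnsoz" (len 10), cursors c1@2 c2@9, authorship 111....222
After op 5 (insert('i')): buffer="soizgocnsoiz" (len 12), cursors c1@3 c2@11, authorship 1111....2222
After op 6 (add_cursor(2)): buffer="soizgocnsoiz" (len 12), cursors c3@2 c1@3 c2@11, authorship 1111....2222
After op 7 (move_left): buffer="soizgocnsoiz" (len 12), cursors c3@1 c1@2 c2@10, authorship 1111....2222
After op 8 (insert('k')): buffer="skokizgocnsokiz" (len 15), cursors c3@2 c1@4 c2@13, authorship 131111....22222
Authorship (.=original, N=cursor N): 1 3 1 1 1 1 . . . . 2 2 2 2 2
Index 14: author = 2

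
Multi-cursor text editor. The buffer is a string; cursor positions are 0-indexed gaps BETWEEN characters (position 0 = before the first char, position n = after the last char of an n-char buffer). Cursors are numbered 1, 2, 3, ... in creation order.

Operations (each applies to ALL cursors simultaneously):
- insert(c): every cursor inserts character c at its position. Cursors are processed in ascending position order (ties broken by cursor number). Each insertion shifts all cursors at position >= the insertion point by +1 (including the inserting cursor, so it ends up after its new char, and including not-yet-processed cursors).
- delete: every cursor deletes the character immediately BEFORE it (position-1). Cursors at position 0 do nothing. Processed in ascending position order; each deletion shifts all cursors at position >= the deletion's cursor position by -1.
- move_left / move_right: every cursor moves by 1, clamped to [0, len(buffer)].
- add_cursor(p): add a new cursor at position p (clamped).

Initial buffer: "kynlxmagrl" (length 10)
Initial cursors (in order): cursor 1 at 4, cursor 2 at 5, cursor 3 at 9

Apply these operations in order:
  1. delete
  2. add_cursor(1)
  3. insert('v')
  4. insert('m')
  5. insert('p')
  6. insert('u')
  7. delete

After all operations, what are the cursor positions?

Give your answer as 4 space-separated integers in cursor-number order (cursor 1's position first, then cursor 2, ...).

After op 1 (delete): buffer="kynmagl" (len 7), cursors c1@3 c2@3 c3@6, authorship .......
After op 2 (add_cursor(1)): buffer="kynmagl" (len 7), cursors c4@1 c1@3 c2@3 c3@6, authorship .......
After op 3 (insert('v')): buffer="kvynvvmagvl" (len 11), cursors c4@2 c1@6 c2@6 c3@10, authorship .4..12...3.
After op 4 (insert('m')): buffer="kvmynvvmmmagvml" (len 15), cursors c4@3 c1@9 c2@9 c3@14, authorship .44..1212...33.
After op 5 (insert('p')): buffer="kvmpynvvmmppmagvmpl" (len 19), cursors c4@4 c1@12 c2@12 c3@18, authorship .444..121212...333.
After op 6 (insert('u')): buffer="kvmpuynvvmmppuumagvmpul" (len 23), cursors c4@5 c1@15 c2@15 c3@22, authorship .4444..12121212...3333.
After op 7 (delete): buffer="kvmpynvvmmppmagvmpl" (len 19), cursors c4@4 c1@12 c2@12 c3@18, authorship .444..121212...333.

Answer: 12 12 18 4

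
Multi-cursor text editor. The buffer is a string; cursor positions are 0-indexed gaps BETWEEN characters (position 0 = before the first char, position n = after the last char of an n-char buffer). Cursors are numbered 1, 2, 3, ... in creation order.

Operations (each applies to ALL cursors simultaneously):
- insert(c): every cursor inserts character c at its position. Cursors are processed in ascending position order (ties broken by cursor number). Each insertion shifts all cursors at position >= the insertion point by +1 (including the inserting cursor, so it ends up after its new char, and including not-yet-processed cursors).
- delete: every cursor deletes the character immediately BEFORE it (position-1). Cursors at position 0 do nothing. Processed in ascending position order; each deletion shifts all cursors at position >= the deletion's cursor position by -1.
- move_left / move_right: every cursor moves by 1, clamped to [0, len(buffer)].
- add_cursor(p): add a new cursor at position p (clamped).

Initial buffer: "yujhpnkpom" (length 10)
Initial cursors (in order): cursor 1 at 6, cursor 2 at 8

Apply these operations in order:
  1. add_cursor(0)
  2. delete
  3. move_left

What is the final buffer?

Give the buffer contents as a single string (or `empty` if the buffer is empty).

Answer: yujhpkom

Derivation:
After op 1 (add_cursor(0)): buffer="yujhpnkpom" (len 10), cursors c3@0 c1@6 c2@8, authorship ..........
After op 2 (delete): buffer="yujhpkom" (len 8), cursors c3@0 c1@5 c2@6, authorship ........
After op 3 (move_left): buffer="yujhpkom" (len 8), cursors c3@0 c1@4 c2@5, authorship ........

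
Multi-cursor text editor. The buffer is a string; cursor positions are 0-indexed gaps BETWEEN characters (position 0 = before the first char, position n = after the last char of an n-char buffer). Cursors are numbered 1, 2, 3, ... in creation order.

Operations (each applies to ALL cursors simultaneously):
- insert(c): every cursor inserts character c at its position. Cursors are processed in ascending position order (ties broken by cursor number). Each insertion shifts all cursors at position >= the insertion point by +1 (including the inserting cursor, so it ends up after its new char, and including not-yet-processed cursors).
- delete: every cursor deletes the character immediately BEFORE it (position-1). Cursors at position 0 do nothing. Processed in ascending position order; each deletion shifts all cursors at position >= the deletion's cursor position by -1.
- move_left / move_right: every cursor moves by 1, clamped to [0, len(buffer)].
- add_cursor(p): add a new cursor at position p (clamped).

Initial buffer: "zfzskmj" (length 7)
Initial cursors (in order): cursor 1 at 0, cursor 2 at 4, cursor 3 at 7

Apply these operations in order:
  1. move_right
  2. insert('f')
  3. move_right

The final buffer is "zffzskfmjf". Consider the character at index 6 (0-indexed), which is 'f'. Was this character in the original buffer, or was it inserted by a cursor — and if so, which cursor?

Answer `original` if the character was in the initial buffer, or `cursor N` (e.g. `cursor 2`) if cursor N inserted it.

Answer: cursor 2

Derivation:
After op 1 (move_right): buffer="zfzskmj" (len 7), cursors c1@1 c2@5 c3@7, authorship .......
After op 2 (insert('f')): buffer="zffzskfmjf" (len 10), cursors c1@2 c2@7 c3@10, authorship .1....2..3
After op 3 (move_right): buffer="zffzskfmjf" (len 10), cursors c1@3 c2@8 c3@10, authorship .1....2..3
Authorship (.=original, N=cursor N): . 1 . . . . 2 . . 3
Index 6: author = 2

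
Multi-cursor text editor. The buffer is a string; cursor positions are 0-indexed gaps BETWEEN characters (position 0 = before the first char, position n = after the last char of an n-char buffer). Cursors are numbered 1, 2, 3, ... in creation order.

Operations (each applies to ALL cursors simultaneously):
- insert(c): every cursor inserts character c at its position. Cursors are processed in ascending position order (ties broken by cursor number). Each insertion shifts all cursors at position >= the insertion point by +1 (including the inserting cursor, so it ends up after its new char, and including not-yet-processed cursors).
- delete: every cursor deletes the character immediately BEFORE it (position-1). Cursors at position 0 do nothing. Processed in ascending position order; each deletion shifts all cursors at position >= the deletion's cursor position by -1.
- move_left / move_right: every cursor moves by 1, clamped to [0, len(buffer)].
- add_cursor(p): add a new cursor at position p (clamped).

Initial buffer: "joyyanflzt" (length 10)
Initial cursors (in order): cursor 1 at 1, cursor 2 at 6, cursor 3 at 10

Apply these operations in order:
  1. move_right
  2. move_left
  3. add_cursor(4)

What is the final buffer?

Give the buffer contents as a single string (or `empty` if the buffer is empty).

Answer: joyyanflzt

Derivation:
After op 1 (move_right): buffer="joyyanflzt" (len 10), cursors c1@2 c2@7 c3@10, authorship ..........
After op 2 (move_left): buffer="joyyanflzt" (len 10), cursors c1@1 c2@6 c3@9, authorship ..........
After op 3 (add_cursor(4)): buffer="joyyanflzt" (len 10), cursors c1@1 c4@4 c2@6 c3@9, authorship ..........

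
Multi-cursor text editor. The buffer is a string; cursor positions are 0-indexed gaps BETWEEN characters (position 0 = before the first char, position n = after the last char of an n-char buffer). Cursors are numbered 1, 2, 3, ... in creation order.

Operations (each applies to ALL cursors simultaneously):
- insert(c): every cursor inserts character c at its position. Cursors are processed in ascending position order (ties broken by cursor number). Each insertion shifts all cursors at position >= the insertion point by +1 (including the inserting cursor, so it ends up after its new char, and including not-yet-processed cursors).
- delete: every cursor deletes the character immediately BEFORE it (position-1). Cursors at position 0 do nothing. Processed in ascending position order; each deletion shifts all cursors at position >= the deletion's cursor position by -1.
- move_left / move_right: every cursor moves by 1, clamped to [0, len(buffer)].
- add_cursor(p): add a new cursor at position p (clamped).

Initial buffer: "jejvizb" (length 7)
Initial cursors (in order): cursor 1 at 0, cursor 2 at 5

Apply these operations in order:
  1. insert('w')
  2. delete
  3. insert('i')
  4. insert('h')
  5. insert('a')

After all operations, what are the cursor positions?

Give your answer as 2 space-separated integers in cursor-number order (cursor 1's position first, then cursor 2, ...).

After op 1 (insert('w')): buffer="wjejviwzb" (len 9), cursors c1@1 c2@7, authorship 1.....2..
After op 2 (delete): buffer="jejvizb" (len 7), cursors c1@0 c2@5, authorship .......
After op 3 (insert('i')): buffer="ijejviizb" (len 9), cursors c1@1 c2@7, authorship 1.....2..
After op 4 (insert('h')): buffer="ihjejviihzb" (len 11), cursors c1@2 c2@9, authorship 11.....22..
After op 5 (insert('a')): buffer="ihajejviihazb" (len 13), cursors c1@3 c2@11, authorship 111.....222..

Answer: 3 11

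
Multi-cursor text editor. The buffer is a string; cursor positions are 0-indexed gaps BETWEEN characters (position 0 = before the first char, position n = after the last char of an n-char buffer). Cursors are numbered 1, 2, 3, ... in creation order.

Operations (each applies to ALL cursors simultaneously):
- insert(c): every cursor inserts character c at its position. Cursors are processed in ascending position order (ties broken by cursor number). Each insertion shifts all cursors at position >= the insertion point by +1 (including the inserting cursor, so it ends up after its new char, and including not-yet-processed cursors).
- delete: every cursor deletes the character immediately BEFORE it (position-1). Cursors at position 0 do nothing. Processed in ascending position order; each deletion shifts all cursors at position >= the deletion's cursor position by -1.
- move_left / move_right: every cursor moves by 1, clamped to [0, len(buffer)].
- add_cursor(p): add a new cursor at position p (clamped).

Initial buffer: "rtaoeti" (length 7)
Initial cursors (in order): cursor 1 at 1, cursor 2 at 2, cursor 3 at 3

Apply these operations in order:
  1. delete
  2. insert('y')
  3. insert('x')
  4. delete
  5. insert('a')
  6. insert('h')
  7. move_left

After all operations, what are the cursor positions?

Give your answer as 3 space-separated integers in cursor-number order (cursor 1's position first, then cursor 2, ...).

After op 1 (delete): buffer="oeti" (len 4), cursors c1@0 c2@0 c3@0, authorship ....
After op 2 (insert('y')): buffer="yyyoeti" (len 7), cursors c1@3 c2@3 c3@3, authorship 123....
After op 3 (insert('x')): buffer="yyyxxxoeti" (len 10), cursors c1@6 c2@6 c3@6, authorship 123123....
After op 4 (delete): buffer="yyyoeti" (len 7), cursors c1@3 c2@3 c3@3, authorship 123....
After op 5 (insert('a')): buffer="yyyaaaoeti" (len 10), cursors c1@6 c2@6 c3@6, authorship 123123....
After op 6 (insert('h')): buffer="yyyaaahhhoeti" (len 13), cursors c1@9 c2@9 c3@9, authorship 123123123....
After op 7 (move_left): buffer="yyyaaahhhoeti" (len 13), cursors c1@8 c2@8 c3@8, authorship 123123123....

Answer: 8 8 8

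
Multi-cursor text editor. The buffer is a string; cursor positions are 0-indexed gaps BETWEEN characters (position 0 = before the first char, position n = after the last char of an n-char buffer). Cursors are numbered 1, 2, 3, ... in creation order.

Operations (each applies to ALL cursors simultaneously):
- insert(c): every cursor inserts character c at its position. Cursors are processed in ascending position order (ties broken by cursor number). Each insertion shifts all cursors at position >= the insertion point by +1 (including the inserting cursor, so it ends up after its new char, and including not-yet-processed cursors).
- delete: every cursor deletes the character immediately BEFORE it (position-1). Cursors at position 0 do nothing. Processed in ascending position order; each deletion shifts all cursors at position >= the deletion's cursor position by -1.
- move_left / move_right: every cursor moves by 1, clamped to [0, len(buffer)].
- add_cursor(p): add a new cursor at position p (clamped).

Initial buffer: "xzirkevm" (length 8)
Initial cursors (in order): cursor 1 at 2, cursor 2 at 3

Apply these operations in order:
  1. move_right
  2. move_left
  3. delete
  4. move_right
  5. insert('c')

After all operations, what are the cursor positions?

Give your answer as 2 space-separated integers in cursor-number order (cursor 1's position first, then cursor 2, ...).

Answer: 4 4

Derivation:
After op 1 (move_right): buffer="xzirkevm" (len 8), cursors c1@3 c2@4, authorship ........
After op 2 (move_left): buffer="xzirkevm" (len 8), cursors c1@2 c2@3, authorship ........
After op 3 (delete): buffer="xrkevm" (len 6), cursors c1@1 c2@1, authorship ......
After op 4 (move_right): buffer="xrkevm" (len 6), cursors c1@2 c2@2, authorship ......
After op 5 (insert('c')): buffer="xrcckevm" (len 8), cursors c1@4 c2@4, authorship ..12....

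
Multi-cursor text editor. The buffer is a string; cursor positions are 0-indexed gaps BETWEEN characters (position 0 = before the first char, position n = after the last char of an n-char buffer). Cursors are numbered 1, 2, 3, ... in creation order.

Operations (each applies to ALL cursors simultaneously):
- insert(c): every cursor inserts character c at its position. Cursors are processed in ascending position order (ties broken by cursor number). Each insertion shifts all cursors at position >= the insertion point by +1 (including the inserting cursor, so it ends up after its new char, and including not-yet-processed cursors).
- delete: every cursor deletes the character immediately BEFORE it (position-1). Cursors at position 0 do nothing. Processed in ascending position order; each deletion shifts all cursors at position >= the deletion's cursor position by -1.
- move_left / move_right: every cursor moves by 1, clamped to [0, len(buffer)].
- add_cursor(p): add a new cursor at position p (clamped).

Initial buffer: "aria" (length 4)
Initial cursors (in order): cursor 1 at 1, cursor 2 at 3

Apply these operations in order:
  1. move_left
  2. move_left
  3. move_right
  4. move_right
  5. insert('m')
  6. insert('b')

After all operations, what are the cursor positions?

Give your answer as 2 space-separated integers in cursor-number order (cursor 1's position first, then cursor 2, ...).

Answer: 4 7

Derivation:
After op 1 (move_left): buffer="aria" (len 4), cursors c1@0 c2@2, authorship ....
After op 2 (move_left): buffer="aria" (len 4), cursors c1@0 c2@1, authorship ....
After op 3 (move_right): buffer="aria" (len 4), cursors c1@1 c2@2, authorship ....
After op 4 (move_right): buffer="aria" (len 4), cursors c1@2 c2@3, authorship ....
After op 5 (insert('m')): buffer="armima" (len 6), cursors c1@3 c2@5, authorship ..1.2.
After op 6 (insert('b')): buffer="armbimba" (len 8), cursors c1@4 c2@7, authorship ..11.22.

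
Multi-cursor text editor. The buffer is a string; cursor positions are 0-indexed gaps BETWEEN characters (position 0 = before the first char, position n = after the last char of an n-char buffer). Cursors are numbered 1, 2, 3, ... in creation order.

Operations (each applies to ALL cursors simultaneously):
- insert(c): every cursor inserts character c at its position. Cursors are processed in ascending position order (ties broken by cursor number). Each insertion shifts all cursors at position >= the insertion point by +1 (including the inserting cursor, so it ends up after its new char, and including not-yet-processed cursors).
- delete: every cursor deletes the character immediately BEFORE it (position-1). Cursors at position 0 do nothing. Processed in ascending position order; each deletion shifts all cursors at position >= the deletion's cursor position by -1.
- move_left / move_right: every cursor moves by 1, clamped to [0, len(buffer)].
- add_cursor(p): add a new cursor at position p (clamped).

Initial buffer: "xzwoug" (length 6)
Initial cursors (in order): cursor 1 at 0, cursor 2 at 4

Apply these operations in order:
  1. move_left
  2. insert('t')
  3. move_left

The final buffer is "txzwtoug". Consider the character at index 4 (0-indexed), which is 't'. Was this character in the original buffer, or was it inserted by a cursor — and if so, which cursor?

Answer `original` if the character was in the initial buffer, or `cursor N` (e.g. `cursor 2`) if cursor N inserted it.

After op 1 (move_left): buffer="xzwoug" (len 6), cursors c1@0 c2@3, authorship ......
After op 2 (insert('t')): buffer="txzwtoug" (len 8), cursors c1@1 c2@5, authorship 1...2...
After op 3 (move_left): buffer="txzwtoug" (len 8), cursors c1@0 c2@4, authorship 1...2...
Authorship (.=original, N=cursor N): 1 . . . 2 . . .
Index 4: author = 2

Answer: cursor 2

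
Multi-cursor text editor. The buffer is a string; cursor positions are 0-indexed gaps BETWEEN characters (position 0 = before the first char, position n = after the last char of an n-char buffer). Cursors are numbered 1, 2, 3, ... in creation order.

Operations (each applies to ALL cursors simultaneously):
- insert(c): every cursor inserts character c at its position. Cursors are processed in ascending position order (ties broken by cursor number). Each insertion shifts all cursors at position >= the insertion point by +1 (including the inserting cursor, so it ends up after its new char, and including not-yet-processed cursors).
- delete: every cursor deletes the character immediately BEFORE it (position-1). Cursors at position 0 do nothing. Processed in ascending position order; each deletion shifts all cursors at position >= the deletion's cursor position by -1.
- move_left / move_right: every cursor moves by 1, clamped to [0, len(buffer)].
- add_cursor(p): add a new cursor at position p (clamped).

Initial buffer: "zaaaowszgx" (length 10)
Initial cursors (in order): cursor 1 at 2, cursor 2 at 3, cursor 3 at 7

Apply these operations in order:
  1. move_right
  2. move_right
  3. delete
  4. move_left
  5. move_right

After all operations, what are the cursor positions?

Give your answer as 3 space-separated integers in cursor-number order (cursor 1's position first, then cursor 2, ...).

After op 1 (move_right): buffer="zaaaowszgx" (len 10), cursors c1@3 c2@4 c3@8, authorship ..........
After op 2 (move_right): buffer="zaaaowszgx" (len 10), cursors c1@4 c2@5 c3@9, authorship ..........
After op 3 (delete): buffer="zaawszx" (len 7), cursors c1@3 c2@3 c3@6, authorship .......
After op 4 (move_left): buffer="zaawszx" (len 7), cursors c1@2 c2@2 c3@5, authorship .......
After op 5 (move_right): buffer="zaawszx" (len 7), cursors c1@3 c2@3 c3@6, authorship .......

Answer: 3 3 6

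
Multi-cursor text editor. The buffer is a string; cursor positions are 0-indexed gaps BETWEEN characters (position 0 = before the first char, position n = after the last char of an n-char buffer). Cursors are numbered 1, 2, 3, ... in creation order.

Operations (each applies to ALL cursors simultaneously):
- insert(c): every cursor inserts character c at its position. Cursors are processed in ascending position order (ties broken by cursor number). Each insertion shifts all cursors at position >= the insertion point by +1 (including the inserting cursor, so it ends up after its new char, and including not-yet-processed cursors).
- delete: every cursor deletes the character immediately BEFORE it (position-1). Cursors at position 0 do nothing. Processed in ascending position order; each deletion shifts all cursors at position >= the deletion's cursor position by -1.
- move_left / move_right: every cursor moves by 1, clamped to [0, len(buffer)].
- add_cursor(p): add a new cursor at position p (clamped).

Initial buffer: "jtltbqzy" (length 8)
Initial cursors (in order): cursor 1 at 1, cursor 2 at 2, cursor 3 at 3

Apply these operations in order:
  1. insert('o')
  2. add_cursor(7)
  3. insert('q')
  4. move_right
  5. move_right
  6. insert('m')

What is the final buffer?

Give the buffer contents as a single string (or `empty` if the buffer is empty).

Answer: joqtomqlomqtqmbqmzy

Derivation:
After op 1 (insert('o')): buffer="jotolotbqzy" (len 11), cursors c1@2 c2@4 c3@6, authorship .1.2.3.....
After op 2 (add_cursor(7)): buffer="jotolotbqzy" (len 11), cursors c1@2 c2@4 c3@6 c4@7, authorship .1.2.3.....
After op 3 (insert('q')): buffer="joqtoqloqtqbqzy" (len 15), cursors c1@3 c2@6 c3@9 c4@11, authorship .11.22.33.4....
After op 4 (move_right): buffer="joqtoqloqtqbqzy" (len 15), cursors c1@4 c2@7 c3@10 c4@12, authorship .11.22.33.4....
After op 5 (move_right): buffer="joqtoqloqtqbqzy" (len 15), cursors c1@5 c2@8 c3@11 c4@13, authorship .11.22.33.4....
After op 6 (insert('m')): buffer="joqtomqlomqtqmbqmzy" (len 19), cursors c1@6 c2@10 c3@14 c4@17, authorship .11.212.323.43..4..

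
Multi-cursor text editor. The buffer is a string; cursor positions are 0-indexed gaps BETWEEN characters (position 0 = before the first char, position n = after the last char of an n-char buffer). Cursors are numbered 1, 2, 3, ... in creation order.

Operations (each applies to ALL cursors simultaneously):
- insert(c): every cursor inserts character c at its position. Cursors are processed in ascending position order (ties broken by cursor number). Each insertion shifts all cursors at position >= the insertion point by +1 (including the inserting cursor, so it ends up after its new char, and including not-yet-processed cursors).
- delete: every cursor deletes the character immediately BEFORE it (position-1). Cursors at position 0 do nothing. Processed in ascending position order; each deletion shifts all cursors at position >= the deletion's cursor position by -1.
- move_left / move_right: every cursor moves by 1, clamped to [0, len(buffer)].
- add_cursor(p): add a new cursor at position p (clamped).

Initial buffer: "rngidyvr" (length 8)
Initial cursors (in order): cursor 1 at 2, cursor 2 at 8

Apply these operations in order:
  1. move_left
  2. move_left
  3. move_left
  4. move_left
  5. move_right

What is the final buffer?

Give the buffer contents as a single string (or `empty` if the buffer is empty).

Answer: rngidyvr

Derivation:
After op 1 (move_left): buffer="rngidyvr" (len 8), cursors c1@1 c2@7, authorship ........
After op 2 (move_left): buffer="rngidyvr" (len 8), cursors c1@0 c2@6, authorship ........
After op 3 (move_left): buffer="rngidyvr" (len 8), cursors c1@0 c2@5, authorship ........
After op 4 (move_left): buffer="rngidyvr" (len 8), cursors c1@0 c2@4, authorship ........
After op 5 (move_right): buffer="rngidyvr" (len 8), cursors c1@1 c2@5, authorship ........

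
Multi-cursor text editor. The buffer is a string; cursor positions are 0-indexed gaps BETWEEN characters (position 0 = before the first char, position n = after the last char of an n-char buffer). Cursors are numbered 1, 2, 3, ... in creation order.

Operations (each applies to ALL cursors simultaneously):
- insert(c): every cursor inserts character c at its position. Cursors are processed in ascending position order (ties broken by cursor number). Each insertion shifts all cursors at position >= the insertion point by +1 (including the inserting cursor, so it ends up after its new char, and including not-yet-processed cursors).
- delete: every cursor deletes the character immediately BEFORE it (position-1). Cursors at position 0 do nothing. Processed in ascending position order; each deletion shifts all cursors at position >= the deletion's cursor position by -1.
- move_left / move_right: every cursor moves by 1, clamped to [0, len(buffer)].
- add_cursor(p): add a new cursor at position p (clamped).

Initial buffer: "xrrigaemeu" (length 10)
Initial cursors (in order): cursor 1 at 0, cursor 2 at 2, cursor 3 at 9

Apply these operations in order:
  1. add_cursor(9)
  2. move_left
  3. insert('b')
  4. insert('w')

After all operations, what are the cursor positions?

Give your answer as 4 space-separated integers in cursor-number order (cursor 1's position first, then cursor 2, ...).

Answer: 2 5 16 16

Derivation:
After op 1 (add_cursor(9)): buffer="xrrigaemeu" (len 10), cursors c1@0 c2@2 c3@9 c4@9, authorship ..........
After op 2 (move_left): buffer="xrrigaemeu" (len 10), cursors c1@0 c2@1 c3@8 c4@8, authorship ..........
After op 3 (insert('b')): buffer="bxbrrigaembbeu" (len 14), cursors c1@1 c2@3 c3@12 c4@12, authorship 1.2.......34..
After op 4 (insert('w')): buffer="bwxbwrrigaembbwweu" (len 18), cursors c1@2 c2@5 c3@16 c4@16, authorship 11.22.......3434..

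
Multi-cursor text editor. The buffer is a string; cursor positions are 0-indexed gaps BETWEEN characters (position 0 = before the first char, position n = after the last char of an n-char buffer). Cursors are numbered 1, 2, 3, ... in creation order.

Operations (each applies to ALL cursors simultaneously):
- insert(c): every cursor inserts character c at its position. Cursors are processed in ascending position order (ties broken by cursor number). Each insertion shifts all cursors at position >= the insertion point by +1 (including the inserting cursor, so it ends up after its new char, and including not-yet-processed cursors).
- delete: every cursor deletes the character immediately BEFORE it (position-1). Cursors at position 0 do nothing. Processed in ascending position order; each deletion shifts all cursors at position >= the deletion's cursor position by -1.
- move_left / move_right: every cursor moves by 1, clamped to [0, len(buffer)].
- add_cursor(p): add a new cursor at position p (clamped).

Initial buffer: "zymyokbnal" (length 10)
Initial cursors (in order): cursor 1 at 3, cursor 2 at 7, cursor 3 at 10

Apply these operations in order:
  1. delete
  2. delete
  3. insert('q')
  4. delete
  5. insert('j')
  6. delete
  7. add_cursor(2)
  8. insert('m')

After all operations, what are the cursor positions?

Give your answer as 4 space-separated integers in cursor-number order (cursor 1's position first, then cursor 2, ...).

Answer: 2 6 8 4

Derivation:
After op 1 (delete): buffer="zyyokna" (len 7), cursors c1@2 c2@5 c3@7, authorship .......
After op 2 (delete): buffer="zyon" (len 4), cursors c1@1 c2@3 c3@4, authorship ....
After op 3 (insert('q')): buffer="zqyoqnq" (len 7), cursors c1@2 c2@5 c3@7, authorship .1..2.3
After op 4 (delete): buffer="zyon" (len 4), cursors c1@1 c2@3 c3@4, authorship ....
After op 5 (insert('j')): buffer="zjyojnj" (len 7), cursors c1@2 c2@5 c3@7, authorship .1..2.3
After op 6 (delete): buffer="zyon" (len 4), cursors c1@1 c2@3 c3@4, authorship ....
After op 7 (add_cursor(2)): buffer="zyon" (len 4), cursors c1@1 c4@2 c2@3 c3@4, authorship ....
After op 8 (insert('m')): buffer="zmymomnm" (len 8), cursors c1@2 c4@4 c2@6 c3@8, authorship .1.4.2.3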